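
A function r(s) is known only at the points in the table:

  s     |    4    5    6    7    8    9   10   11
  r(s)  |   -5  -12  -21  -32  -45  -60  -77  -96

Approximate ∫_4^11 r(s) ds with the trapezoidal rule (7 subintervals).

Δs = 1.
T_7 = (1/2)·[(-5) + 2·(-12) + 2·(-21) + 2·(-32) + 2·(-45) + 2·(-60) + 2·(-77) + (-96)] = -297.5.

-297.5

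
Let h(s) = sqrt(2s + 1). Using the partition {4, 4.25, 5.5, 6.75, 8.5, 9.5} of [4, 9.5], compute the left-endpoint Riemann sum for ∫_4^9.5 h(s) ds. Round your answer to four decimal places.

Subinterval widths: 0.25, 1.25, 1.25, 1.75, 1.
Left endpoints: 4, 4.25, 5.5, 6.75, 8.5.
h(4) ≈ 3.0000, h(4.25) ≈ 3.0822, h(5.5) ≈ 3.4641, h(6.75) ≈ 3.8079, h(8.5) ≈ 4.2426.
Sum = Σ Δs_i · h(s_i).
Sum ≈ 19.8393.

19.8393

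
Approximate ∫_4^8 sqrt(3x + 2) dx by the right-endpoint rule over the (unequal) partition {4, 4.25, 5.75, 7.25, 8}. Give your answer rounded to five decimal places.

Subinterval widths: 0.25, 1.5, 1.5, 0.75.
Right endpoints: 4.25, 5.75, 7.25, 8.
f(4.25) ≈ 3.84057, f(5.75) ≈ 4.38748, f(7.25) ≈ 4.87340, f(8) ≈ 5.09902.
Sum = Σ Δx_i · f(x_i).
Sum ≈ 18.67573.

18.67573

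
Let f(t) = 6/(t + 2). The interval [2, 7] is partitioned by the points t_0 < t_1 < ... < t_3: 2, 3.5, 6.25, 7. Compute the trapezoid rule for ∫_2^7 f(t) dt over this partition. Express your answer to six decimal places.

Subinterval widths: 1.5, 2.75, 0.75.
f(2) = 1.5, f(3.5) = 12/11, f(6.25) = 8/11, f(7) = 2/3.
On each subinterval the trapezoid contributes (Δt_i/2)·[f(t_{i-1}) + f(t_i)].
Sum ≈ 4.965909.

4.965909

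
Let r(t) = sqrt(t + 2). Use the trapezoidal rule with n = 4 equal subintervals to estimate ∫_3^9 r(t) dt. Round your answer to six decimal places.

16.854735

Δt = (9 − 3)/4 = 1.5.
r(3) ≈ 2.236068, r(4.5) ≈ 2.549510, r(6) ≈ 2.828427, r(7.5) ≈ 3.082207, r(9) ≈ 3.316625.
T_4 = (Δt/2)·[r(t_0) + 2r(t_1) + 2r(t_2) + 2r(t_3) + r(t_4)].
Sum ≈ 16.854735.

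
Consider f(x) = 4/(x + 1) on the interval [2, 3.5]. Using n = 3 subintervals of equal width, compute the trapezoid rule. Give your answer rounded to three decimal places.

1.627

Δx = (3.5 − 2)/3 = 0.5.
f(2) = 4/3, f(2.5) = 8/7, f(3) = 1, f(3.5) = 8/9.
T_3 = (Δx/2)·[f(x_0) + 2f(x_1) + 2f(x_2) + f(x_3)].
Sum ≈ 1.627.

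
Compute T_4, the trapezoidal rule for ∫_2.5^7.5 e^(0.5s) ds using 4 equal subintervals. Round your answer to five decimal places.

80.58615

Δs = (7.5 − 2.5)/4 = 1.25.
f(2.5) ≈ 3.49034, f(3.75) ≈ 6.52082, f(5) ≈ 12.18249, f(6.25) ≈ 22.75990, f(7.5) ≈ 42.52108.
T_4 = (Δs/2)·[f(s_0) + 2f(s_1) + 2f(s_2) + 2f(s_3) + f(s_4)].
Sum ≈ 80.58615.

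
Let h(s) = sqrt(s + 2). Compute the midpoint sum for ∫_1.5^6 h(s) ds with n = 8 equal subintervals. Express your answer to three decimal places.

10.721

Δs = (6 − 1.5)/8 = 0.5625.
Midpoints: 1.78125, 2.34375, 2.90625, 3.46875, 4.03125, 4.59375, 5.15625, 5.71875.
h(1.78125) ≈ 1.945, h(2.34375) ≈ 2.084, h(2.90625) ≈ 2.215, h(3.46875) ≈ 2.339, h(4.03125) ≈ 2.456, h(4.59375) ≈ 2.568, h(5.15625) ≈ 2.675, h(5.71875) ≈ 2.778.
Sum = Δs · [h(1.78125) + h(2.34375) + h(2.90625) + ...].
Sum ≈ 10.721.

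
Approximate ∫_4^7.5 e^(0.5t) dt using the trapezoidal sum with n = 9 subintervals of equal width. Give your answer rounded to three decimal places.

Δt = (7.5 − 4)/9 = 7/18.
f(4) ≈ 7.389, f(79/18) ≈ 8.975, f(43/9) ≈ 10.901, f(31/6) ≈ 13.241, f(50/9) ≈ 16.083, f(107/18) ≈ 19.535, f(19/3) ≈ 23.728, f(121/18) ≈ 28.821, f(64/9) ≈ 35.007, f(7.5) ≈ 42.521.
T_9 = (Δt/2)·[f(t_0) + 2f(t_1) + ... + 2f(t_{8}) + f(t_9)].
Sum ≈ 70.485.

70.485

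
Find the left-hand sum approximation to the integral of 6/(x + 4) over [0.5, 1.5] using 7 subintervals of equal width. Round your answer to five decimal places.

1.22151

Δx = (1.5 − 0.5)/7 = 1/7.
Left endpoints: 0.5, 9/14, 11/14, 13/14, 15/14, 17/14, 19/14.
f(0.5) = 4/3, f(9/14) = 84/65, f(11/14) = 84/67, f(13/14) = 28/23, f(15/14) = 84/71, f(17/14) = 84/73, f(19/14) = 1.12.
Sum = Δx · [f(0.5) + f(9/14) + f(11/14) + ...].
Sum ≈ 1.22151.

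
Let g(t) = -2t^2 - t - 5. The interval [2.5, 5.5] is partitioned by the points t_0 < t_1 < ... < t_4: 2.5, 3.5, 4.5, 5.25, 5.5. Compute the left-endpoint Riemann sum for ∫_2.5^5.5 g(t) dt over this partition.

Subinterval widths: 1, 1, 0.75, 0.25.
Left endpoints: 2.5, 3.5, 4.5, 5.25.
g(2.5) = -20, g(3.5) = -33, g(4.5) = -50, g(5.25) = -65.375.
Sum = Σ Δt_i · g(t_i).
Sum = -106.84375.

-106.84375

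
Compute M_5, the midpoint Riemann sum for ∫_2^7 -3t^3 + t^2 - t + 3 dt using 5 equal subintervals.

Δt = (7 − 2)/5 = 1.
Midpoints: 2.5, 3.5, 4.5, 5.5, 6.5.
f(2.5) = -40.125, f(3.5) = -116.875, f(4.5) = -254.625, f(5.5) = -471.375, f(6.5) = -785.125.
Sum = Δt · [f(2.5) + f(3.5) + f(4.5) + f(5.5) + f(6.5)].
Sum = -1668.125.

-1668.125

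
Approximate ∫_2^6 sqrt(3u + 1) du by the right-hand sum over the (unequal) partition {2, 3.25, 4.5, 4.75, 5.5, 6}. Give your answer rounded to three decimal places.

15.151

Subinterval widths: 1.25, 1.25, 0.25, 0.75, 0.5.
Right endpoints: 3.25, 4.5, 4.75, 5.5, 6.
f(3.25) ≈ 3.279, f(4.5) ≈ 3.808, f(4.75) ≈ 3.905, f(5.5) ≈ 4.183, f(6) ≈ 4.359.
Sum = Σ Δu_i · f(u_i).
Sum ≈ 15.151.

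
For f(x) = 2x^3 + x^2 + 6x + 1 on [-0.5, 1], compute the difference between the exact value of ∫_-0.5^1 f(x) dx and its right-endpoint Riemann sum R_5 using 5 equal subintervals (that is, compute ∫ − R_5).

Exact integral: ∫_-0.5^1 f(x) dx = 4.59375.
R_5 = 6.45.
Error = 4.59375 − 6.45 = -1.85625.

-1.85625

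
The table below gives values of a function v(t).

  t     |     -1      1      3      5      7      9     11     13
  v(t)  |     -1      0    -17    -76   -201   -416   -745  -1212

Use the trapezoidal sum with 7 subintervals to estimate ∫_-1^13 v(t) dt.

-4123

Δt = 2.
T_7 = (2/2)·[(-1) + 2·0 + 2·(-17) + 2·(-76) + 2·(-201) + 2·(-416) + 2·(-745) + (-1212)] = -4123.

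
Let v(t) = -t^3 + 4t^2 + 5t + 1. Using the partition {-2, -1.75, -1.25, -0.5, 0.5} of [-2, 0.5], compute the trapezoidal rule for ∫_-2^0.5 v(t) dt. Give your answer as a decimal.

9.27734375

Subinterval widths: 0.25, 0.5, 0.75, 1.
v(-2) = 15, v(-1.75) = 9.859375, v(-1.25) = 2.953125, v(-0.5) = -0.375, v(0.5) = 4.375.
On each subinterval the trapezoid contributes (Δt_i/2)·[v(t_{i-1}) + v(t_i)].
Sum = 9.27734375.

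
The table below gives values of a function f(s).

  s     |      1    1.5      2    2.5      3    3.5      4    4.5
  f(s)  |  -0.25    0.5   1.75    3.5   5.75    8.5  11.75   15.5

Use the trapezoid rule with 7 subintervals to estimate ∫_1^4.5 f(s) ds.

19.6875

Δs = 0.5.
T_7 = (0.5/2)·[(-0.25) + 2·0.5 + 2·1.75 + 2·3.5 + 2·5.75 + 2·8.5 + 2·11.75 + 15.5] = 19.6875.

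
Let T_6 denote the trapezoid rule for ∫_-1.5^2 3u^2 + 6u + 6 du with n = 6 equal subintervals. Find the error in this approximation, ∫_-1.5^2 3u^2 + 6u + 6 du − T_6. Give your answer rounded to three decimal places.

Exact integral: ∫_-1.5^2 f(u) du = 37.625.
T_6 ≈ 38.22049.
Error ≈ 37.625 − 38.22049 ≈ -0.595.

-0.595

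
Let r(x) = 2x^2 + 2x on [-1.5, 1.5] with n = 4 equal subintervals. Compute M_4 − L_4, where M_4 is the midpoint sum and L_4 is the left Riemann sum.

1.40625

M_4 = 4.21875.
L_4 = 2.8125.
M_4 − L_4 = 1.40625.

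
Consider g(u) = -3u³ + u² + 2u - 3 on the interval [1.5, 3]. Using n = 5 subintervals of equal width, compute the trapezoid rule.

Δu = (3 − 1.5)/5 = 0.3.
g(1.5) = -7.875, g(1.8) = -13.656, g(2.1) = -22.173, g(2.4) = -33.912, g(2.7) = -49.359, g(3) = -69.
T_5 = (Δu/2)·[g(u_0) + 2g(u_1) + ... + 2g(u_{4}) + g(u_5)].
Sum = -47.26125.

-47.26125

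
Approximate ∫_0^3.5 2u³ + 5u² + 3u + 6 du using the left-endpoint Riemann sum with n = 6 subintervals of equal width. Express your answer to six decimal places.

Δu = (3.5 − 0)/6 = 7/12.
Left endpoints: 0, 7/12, 7/6, 1.75, 7/3, 35/12.
f(0) = 6, f(7/12) = 8509/864, f(7/6) = 526/27, f(1.75) = 37.28125, f(7/3) = 1772/27, f(35/12) = 92369/864.
Sum = Δu · [f(0) + f(7/12) + f(7/6) + ...].
Sum ≈ 143.003762.

143.003762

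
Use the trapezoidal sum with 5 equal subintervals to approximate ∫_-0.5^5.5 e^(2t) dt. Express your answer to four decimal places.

Δt = (5.5 − (-0.5))/5 = 1.2.
f(-0.5) ≈ 0.3679, f(0.7) ≈ 4.0552, f(1.9) ≈ 44.7012, f(3.1) ≈ 492.7490, f(4.3) ≈ 5431.6596, f(5.5) ≈ 59874.1417.
T_5 = (Δt/2)·[f(t_0) + 2f(t_1) + ... + 2f(t_{4}) + f(t_5)].
Sum ≈ 43092.5038.

43092.5038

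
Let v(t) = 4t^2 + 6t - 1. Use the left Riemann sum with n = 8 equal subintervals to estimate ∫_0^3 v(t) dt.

50.15625

Δt = (3 − 0)/8 = 0.375.
Left endpoints: 0, 0.375, 0.75, 1.125, 1.5, 1.875, 2.25, 2.625.
v(0) = -1, v(0.375) = 1.8125, v(0.75) = 5.75, v(1.125) = 10.8125, v(1.5) = 17, v(1.875) = 24.3125, v(2.25) = 32.75, v(2.625) = 42.3125.
Sum = Δt · [v(0) + v(0.375) + v(0.75) + ...].
Sum = 50.15625.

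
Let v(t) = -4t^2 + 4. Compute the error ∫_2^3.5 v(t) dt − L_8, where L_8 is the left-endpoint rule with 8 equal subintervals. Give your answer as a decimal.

Exact integral: ∫_2^3.5 v(t) dt = -40.5.
L_8 = -37.44140625.
Error = -40.5 − (-37.44140625) = -3.05859375.

-3.05859375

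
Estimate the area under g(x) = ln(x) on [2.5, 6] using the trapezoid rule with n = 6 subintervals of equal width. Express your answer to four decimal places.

4.9532

Δx = (6 − 2.5)/6 = 7/12.
g(2.5) ≈ 0.9163, g(37/12) ≈ 1.1260, g(11/3) ≈ 1.2993, g(4.25) ≈ 1.4469, g(29/6) ≈ 1.5755, g(65/12) ≈ 1.6895, g(6) ≈ 1.7918.
T_6 = (Δx/2)·[g(x_0) + 2g(x_1) + ... + 2g(x_{5}) + g(x_6)].
Sum ≈ 4.9532.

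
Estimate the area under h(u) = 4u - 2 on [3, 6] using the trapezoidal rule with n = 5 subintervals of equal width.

48

Δu = (6 − 3)/5 = 0.6.
h(3) = 10, h(3.6) = 12.4, h(4.2) = 14.8, h(4.8) = 17.2, h(5.4) = 19.6, h(6) = 22.
T_5 = (Δu/2)·[h(u_0) + 2h(u_1) + ... + 2h(u_{4}) + h(u_5)].
Sum = 48.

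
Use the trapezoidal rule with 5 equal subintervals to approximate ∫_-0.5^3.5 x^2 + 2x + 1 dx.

30.76

Δx = (3.5 − (-0.5))/5 = 0.8.
f(-0.5) = 0.25, f(0.3) = 1.69, f(1.1) = 4.41, f(1.9) = 8.41, f(2.7) = 13.69, f(3.5) = 20.25.
T_5 = (Δx/2)·[f(x_0) + 2f(x_1) + ... + 2f(x_{4}) + f(x_5)].
Sum = 30.76.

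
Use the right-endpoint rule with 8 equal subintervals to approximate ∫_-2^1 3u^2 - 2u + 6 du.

27.3984375

Δu = (1 − (-2))/8 = 0.375.
Right endpoints: -1.625, -1.25, -0.875, -0.5, -0.125, 0.25, 0.625, 1.
f(-1.625) = 17.171875, f(-1.25) = 13.1875, f(-0.875) = 10.046875, f(-0.5) = 7.75, f(-0.125) = 6.296875, f(0.25) = 5.6875, f(0.625) = 5.921875, f(1) = 7.
Sum = Δu · [f(-1.625) + f(-1.25) + f(-0.875) + ...].
Sum = 27.3984375.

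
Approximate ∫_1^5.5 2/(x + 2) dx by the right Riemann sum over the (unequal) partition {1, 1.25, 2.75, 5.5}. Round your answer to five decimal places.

Subinterval widths: 0.25, 1.5, 2.75.
Right endpoints: 1.25, 2.75, 5.5.
f(1.25) = 8/13, f(2.75) = 8/19, f(5.5) = 4/15.
Sum = Σ Δx_i · f(x_i).
Sum ≈ 1.51876.

1.51876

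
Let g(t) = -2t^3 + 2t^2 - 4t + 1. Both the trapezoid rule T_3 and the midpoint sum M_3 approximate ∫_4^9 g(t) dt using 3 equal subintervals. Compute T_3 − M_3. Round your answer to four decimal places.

-128.4722

T_3 ≈ -2919.814815.
M_3 ≈ -2791.342593.
T_3 − M_3 ≈ -128.4722.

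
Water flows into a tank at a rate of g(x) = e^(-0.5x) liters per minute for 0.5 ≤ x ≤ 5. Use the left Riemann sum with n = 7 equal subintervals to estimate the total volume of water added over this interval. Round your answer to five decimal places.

1.62935

Δx = (5 − 0.5)/7 = 9/14.
Left endpoints: 0.5, 8/7, 25/14, 17/7, 43/14, 26/7, 61/14.
g(0.5) ≈ 0.77880, g(8/7) ≈ 0.56472, g(25/14) ≈ 0.40948, g(17/7) ≈ 0.29692, g(43/14) ≈ 0.21530, g(26/7) ≈ 0.15612, g(61/14) ≈ 0.11320.
Sum = Δx · [g(0.5) + g(8/7) + g(25/14) + ...].
Sum ≈ 1.62935.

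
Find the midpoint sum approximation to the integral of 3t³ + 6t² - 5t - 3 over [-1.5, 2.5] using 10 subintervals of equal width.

40.94

Δt = (2.5 − (-1.5))/10 = 0.4.
Midpoints: -1.3, -0.9, -0.5, -0.1, 0.3, 0.7, 1.1, 1.5, 1.9, 2.3.
f(-1.3) = 7.049, f(-0.9) = 4.173, f(-0.5) = 0.625, f(-0.1) = -2.443, f(0.3) = -3.879, f(0.7) = -2.531, f(1.1) = 2.753, f(1.5) = 13.125, f(1.9) = 29.737, f(2.3) = 53.741.
Sum = Δt · [f(-1.3) + f(-0.9) + f(-0.5) + ...].
Sum = 40.94.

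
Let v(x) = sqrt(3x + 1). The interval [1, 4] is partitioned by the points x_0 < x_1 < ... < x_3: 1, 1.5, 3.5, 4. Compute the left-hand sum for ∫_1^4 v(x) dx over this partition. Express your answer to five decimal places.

Subinterval widths: 0.5, 2, 0.5.
Left endpoints: 1, 1.5, 3.5.
v(1) ≈ 2.00000, v(1.5) ≈ 2.34521, v(3.5) ≈ 3.39116.
Sum = Σ Δx_i · v(x_i).
Sum ≈ 7.38600.

7.38600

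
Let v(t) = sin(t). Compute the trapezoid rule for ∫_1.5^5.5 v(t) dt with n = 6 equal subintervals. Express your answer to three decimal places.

Δt = (5.5 − 1.5)/6 = 2/3.
v(1.5) ≈ 0.997, v(13/6) ≈ 0.828, v(17/6) ≈ 0.303, v(3.5) ≈ -0.351, v(25/6) ≈ -0.855, v(29/6) ≈ -0.993, v(5.5) ≈ -0.706.
T_6 = (Δt/2)·[v(t_0) + 2v(t_1) + ... + 2v(t_{5}) + v(t_6)].
Sum ≈ -0.614.

-0.614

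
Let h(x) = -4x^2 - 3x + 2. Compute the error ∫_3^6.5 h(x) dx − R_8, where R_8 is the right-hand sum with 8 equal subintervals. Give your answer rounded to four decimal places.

31.8372

Exact integral: ∫_3^6.5 h(x) dx ≈ -373.041667.
R_8 = -404.87890625.
Error ≈ -373.041667 − (-404.87890625) ≈ 31.8372.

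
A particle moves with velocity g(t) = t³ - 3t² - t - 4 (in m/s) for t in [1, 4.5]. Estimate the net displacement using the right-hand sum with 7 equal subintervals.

Δt = (4.5 − 1)/7 = 0.5.
Right endpoints: 1.5, 2, 2.5, 3, 3.5, 4, 4.5.
g(1.5) = -8.875, g(2) = -10, g(2.5) = -9.625, g(3) = -7, g(3.5) = -1.375, g(4) = 8, g(4.5) = 21.875.
Sum = Δt · [g(1.5) + g(2) + g(2.5) + ...].
Sum = -3.5.

-3.5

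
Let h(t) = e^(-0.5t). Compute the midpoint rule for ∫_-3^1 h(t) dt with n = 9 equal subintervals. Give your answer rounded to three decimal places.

Δt = (1 − (-3))/9 = 4/9.
Midpoints: -25/9, -7/3, -17/9, -13/9, -1, -5/9, -1/9, 1/3, 7/9.
h(-25/9) ≈ 4.010, h(-7/3) ≈ 3.211, h(-17/9) ≈ 2.571, h(-13/9) ≈ 2.059, h(-1) ≈ 1.649, h(-5/9) ≈ 1.320, h(-1/9) ≈ 1.057, h(1/3) ≈ 0.846, h(7/9) ≈ 0.678.
Sum = Δt · [h(-25/9) + h(-7/3) + h(-17/9) + ...].
Sum ≈ 7.734.

7.734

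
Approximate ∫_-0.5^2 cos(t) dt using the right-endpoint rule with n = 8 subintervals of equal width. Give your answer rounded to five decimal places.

Δt = (2 − (-0.5))/8 = 0.3125.
Right endpoints: -0.1875, 0.125, 0.4375, 0.75, 1.0625, 1.375, 1.6875, 2.
f(-0.1875) ≈ 0.98247, f(0.125) ≈ 0.99220, f(0.4375) ≈ 0.90581, f(0.75) ≈ 0.73169, f(1.0625) ≈ 0.48669, f(1.375) ≈ 0.19455, f(1.6875) ≈ -0.11644, f(2) ≈ -0.41615.
Sum = Δt · [f(-0.1875) + f(0.125) + f(0.4375) + ...].
Sum ≈ 1.17526.

1.17526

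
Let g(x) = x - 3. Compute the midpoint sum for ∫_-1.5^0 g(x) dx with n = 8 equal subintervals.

Δx = (0 − (-1.5))/8 = 0.1875.
Midpoints: -1.40625, -1.21875, -1.03125, -0.84375, -0.65625, -0.46875, -0.28125, -0.09375.
g(-1.40625) = -4.40625, g(-1.21875) = -4.21875, g(-1.03125) = -4.03125, g(-0.84375) = -3.84375, g(-0.65625) = -3.65625, g(-0.46875) = -3.46875, g(-0.28125) = -3.28125, g(-0.09375) = -3.09375.
Sum = Δx · [g(-1.40625) + g(-1.21875) + g(-1.03125) + ...].
Sum = -5.625.

-5.625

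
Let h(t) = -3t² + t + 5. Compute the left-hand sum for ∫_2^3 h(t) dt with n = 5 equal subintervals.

Δt = (3 − 2)/5 = 0.2.
Left endpoints: 2, 2.2, 2.4, 2.6, 2.8.
h(2) = -5, h(2.2) = -7.32, h(2.4) = -9.88, h(2.6) = -12.68, h(2.8) = -15.72.
Sum = Δt · [h(2) + h(2.2) + h(2.4) + h(2.6) + h(2.8)].
Sum = -10.12.

-10.12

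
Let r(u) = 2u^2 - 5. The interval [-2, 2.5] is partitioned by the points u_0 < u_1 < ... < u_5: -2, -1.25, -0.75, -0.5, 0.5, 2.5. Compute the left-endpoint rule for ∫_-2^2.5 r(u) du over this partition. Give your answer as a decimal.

-13.15625

Subinterval widths: 0.75, 0.5, 0.25, 1, 2.
Left endpoints: -2, -1.25, -0.75, -0.5, 0.5.
r(-2) = 3, r(-1.25) = -1.875, r(-0.75) = -3.875, r(-0.5) = -4.5, r(0.5) = -4.5.
Sum = Σ Δu_i · r(u_i).
Sum = -13.15625.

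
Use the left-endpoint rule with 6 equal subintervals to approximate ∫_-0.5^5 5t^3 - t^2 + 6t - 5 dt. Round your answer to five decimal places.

520.91334

Δt = (5 − (-0.5))/6 = 11/12.
Left endpoints: -0.5, 5/12, 4/3, 2.25, 19/6, 49/12.
f(-0.5) = -8.875, f(5/12) = -3995/1728, f(4/3) = 353/27, f(2.25) = 60.390625, f(19/6) = 35153/216, f(49/12) = 593129/1728.
Sum = Δt · [f(-0.5) + f(5/12) + f(4/3) + ...].
Sum ≈ 520.91334.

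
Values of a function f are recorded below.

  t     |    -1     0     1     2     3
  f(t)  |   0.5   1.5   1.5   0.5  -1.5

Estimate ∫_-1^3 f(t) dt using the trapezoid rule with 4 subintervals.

Δt = 1.
T_4 = (1/2)·[0.5 + 2·1.5 + 2·1.5 + 2·0.5 + (-1.5)] = 3.

3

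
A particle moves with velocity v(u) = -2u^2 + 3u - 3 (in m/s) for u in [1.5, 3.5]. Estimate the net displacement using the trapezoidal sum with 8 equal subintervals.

Δu = (3.5 − 1.5)/8 = 0.25.
v(1.5) = -3, v(1.75) = -3.875, v(2) = -5, v(2.25) = -6.375, v(2.5) = -8, v(2.75) = -9.875, v(3) = -12, v(3.25) = -14.375, v(3.5) = -17.
T_8 = (Δu/2)·[v(u_0) + 2v(u_1) + ... + 2v(u_{7}) + v(u_8)].
Sum = -17.375.

-17.375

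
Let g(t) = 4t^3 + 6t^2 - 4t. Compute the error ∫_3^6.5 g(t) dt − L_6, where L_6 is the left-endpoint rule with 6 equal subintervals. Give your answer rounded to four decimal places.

Exact integral: ∫_3^6.5 g(t) dt = 2132.8125.
L_6 ≈ 1802.317708.
Error ≈ 2132.8125 − 1802.317708 ≈ 330.4948.

330.4948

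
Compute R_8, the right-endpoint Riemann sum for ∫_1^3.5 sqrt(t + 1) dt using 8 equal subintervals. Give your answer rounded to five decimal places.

Δt = (3.5 − 1)/8 = 0.3125.
Right endpoints: 1.3125, 1.625, 1.9375, 2.25, 2.5625, 2.875, 3.1875, 3.5.
f(1.3125) ≈ 1.52069, f(1.625) ≈ 1.62019, f(1.9375) ≈ 1.71391, f(2.25) ≈ 1.80278, f(2.5625) ≈ 1.88746, f(2.875) ≈ 1.96850, f(3.1875) ≈ 2.04634, f(3.5) ≈ 2.12132.
Sum = Δt · [f(1.3125) + f(1.625) + f(1.9375) + ...].
Sum ≈ 4.58787.

4.58787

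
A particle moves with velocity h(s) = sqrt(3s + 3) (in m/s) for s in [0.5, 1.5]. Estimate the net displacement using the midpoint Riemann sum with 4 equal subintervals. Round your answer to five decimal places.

Δs = (1.5 − 0.5)/4 = 0.25.
Midpoints: 0.625, 0.875, 1.125, 1.375.
h(0.625) ≈ 2.20794, h(0.875) ≈ 2.37171, h(1.125) ≈ 2.52488, h(1.375) ≈ 2.66927.
Sum = Δs · [h(0.625) + h(0.875) + h(1.125) + h(1.375)].
Sum ≈ 2.44345.

2.44345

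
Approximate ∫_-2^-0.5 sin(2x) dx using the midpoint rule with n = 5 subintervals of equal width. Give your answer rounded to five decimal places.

-0.60602

Δx = (-0.5 − (-2))/5 = 0.3.
Midpoints: -1.85, -1.55, -1.25, -0.95, -0.65.
f(-1.85) ≈ 0.52984, f(-1.55) ≈ -0.04158, f(-1.25) ≈ -0.59847, f(-0.95) ≈ -0.94630, f(-0.65) ≈ -0.96356.
Sum = Δx · [f(-1.85) + f(-1.55) + f(-1.25) + f(-0.95) + f(-0.65)].
Sum ≈ -0.60602.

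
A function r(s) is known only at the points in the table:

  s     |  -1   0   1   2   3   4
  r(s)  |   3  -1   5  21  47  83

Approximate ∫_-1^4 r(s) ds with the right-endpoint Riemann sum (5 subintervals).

Δs = 1.
Sum = 1·[(-1) + 5 + 21 + 47 + 83] = 155.

155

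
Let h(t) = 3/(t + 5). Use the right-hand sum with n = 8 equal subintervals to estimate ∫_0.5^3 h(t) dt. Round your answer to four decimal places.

1.0979

Δt = (3 − 0.5)/8 = 0.3125.
Right endpoints: 0.8125, 1.125, 1.4375, 1.75, 2.0625, 2.375, 2.6875, 3.
h(0.8125) = 16/31, h(1.125) = 24/49, h(1.4375) = 48/103, h(1.75) = 4/9, h(2.0625) = 48/113, h(2.375) = 24/59, h(2.6875) = 16/41, h(3) = 0.375.
Sum = Δt · [h(0.8125) + h(1.125) + h(1.4375) + ...].
Sum ≈ 1.0979.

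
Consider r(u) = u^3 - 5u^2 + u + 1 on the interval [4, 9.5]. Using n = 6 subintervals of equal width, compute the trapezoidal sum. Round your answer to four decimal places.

704.3453

Δu = (9.5 − 4)/6 = 11/12.
r(4) = -11, r(59/12) = 6743/1728, r(35/6) = 7601/216, r(6.75) = 87.484375, r(23/3) = 4466/27, r(103/12) = 472747/1728, r(9.5) = 416.625.
T_6 = (Δu/2)·[r(u_0) + 2r(u_1) + ... + 2r(u_{5}) + r(u_6)].
Sum ≈ 704.3453.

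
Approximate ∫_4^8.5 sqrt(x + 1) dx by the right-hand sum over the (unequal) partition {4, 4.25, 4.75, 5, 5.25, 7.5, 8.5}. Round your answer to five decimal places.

Subinterval widths: 0.25, 0.5, 0.25, 0.25, 2.25, 1.
Right endpoints: 4.25, 4.75, 5, 5.25, 7.5, 8.5.
f(4.25) ≈ 2.29129, f(4.75) ≈ 2.39792, f(5) ≈ 2.44949, f(5.25) ≈ 2.50000, f(7.5) ≈ 2.91548, f(8.5) ≈ 3.08221.
Sum = Σ Δx_i · f(x_i).
Sum ≈ 12.65118.

12.65118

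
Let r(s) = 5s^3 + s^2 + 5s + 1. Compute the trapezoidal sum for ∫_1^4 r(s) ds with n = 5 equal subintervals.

Δs = (4 − 1)/5 = 0.6.
r(1) = 12, r(1.6) = 32.04, r(2.2) = 70.08, r(2.8) = 132.6, r(3.4) = 226.08, r(4) = 357.
T_5 = (Δs/2)·[r(s_0) + 2r(s_1) + ... + 2r(s_{4}) + r(s_5)].
Sum = 387.18.

387.18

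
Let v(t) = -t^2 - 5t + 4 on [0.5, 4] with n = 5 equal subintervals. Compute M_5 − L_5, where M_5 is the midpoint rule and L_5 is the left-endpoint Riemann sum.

M_5 = -46.52375.
L_5 = -35.315.
M_5 − L_5 = -11.20875.

-11.20875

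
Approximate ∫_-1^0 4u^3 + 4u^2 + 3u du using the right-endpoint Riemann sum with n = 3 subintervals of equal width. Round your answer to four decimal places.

Δu = (0 − (-1))/3 = 1/3.
Right endpoints: -2/3, -1/3, 0.
f(-2/3) = -38/27, f(-1/3) = -19/27, f(0) = 0.
Sum = Δu · [f(-2/3) + f(-1/3) + f(0)].
Sum ≈ -0.7037.

-0.7037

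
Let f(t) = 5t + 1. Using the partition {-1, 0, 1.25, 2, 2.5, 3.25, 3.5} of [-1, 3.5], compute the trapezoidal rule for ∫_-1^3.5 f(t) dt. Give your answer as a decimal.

32.625

Subinterval widths: 1, 1.25, 0.75, 0.5, 0.75, 0.25.
f(-1) = -4, f(0) = 1, f(1.25) = 7.25, f(2) = 11, f(2.5) = 13.5, f(3.25) = 17.25, f(3.5) = 18.5.
On each subinterval the trapezoid contributes (Δt_i/2)·[f(t_{i-1}) + f(t_i)].
Sum = 32.625.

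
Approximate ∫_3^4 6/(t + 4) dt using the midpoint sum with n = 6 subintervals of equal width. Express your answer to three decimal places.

Δt = (4 − 3)/6 = 1/6.
Midpoints: 37/12, 3.25, 41/12, 43/12, 3.75, 47/12.
f(37/12) = 72/85, f(3.25) = 24/29, f(41/12) = 72/89, f(43/12) = 72/91, f(3.75) = 24/31, f(47/12) = 72/95.
Sum = Δt · [f(37/12) + f(3.25) + f(41/12) + ...].
Sum ≈ 0.801.

0.801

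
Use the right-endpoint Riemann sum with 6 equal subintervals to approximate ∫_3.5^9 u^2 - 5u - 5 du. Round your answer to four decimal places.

49.0098

Δu = (9 − 3.5)/6 = 11/12.
Right endpoints: 53/12, 16/3, 6.25, 43/6, 97/12, 9.
f(53/12) = -1091/144, f(16/3) = -29/9, f(6.25) = 2.8125, f(43/6) = 379/36, f(97/12) = 2869/144, f(9) = 31.
Sum = Δu · [f(53/12) + f(16/3) + f(6.25) + ...].
Sum ≈ 49.0098.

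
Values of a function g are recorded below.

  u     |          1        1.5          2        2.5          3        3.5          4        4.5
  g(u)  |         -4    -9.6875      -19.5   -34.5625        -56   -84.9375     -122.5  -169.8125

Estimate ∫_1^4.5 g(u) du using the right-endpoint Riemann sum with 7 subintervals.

Δu = 0.5.
Sum = 0.5·[(-9.6875) + (-19.5) + (-34.5625) + (-56) + (-84.9375) + (-122.5) + (-169.8125)] = -248.5.

-248.5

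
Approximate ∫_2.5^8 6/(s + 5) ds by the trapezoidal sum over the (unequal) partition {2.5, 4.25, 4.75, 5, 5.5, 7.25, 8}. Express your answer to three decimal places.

3.314

Subinterval widths: 1.75, 0.5, 0.25, 0.5, 1.75, 0.75.
f(2.5) = 0.8, f(4.25) = 24/37, f(4.75) = 8/13, f(5) = 0.6, f(5.5) = 4/7, f(7.25) = 24/49, f(8) = 6/13.
On each subinterval the trapezoid contributes (Δs_i/2)·[f(s_{i-1}) + f(s_i)].
Sum ≈ 3.314.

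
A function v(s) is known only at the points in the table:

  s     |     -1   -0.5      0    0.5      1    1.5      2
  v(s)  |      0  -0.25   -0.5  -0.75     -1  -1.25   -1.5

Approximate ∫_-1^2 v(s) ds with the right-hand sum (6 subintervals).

Δs = 0.5.
Sum = 0.5·[(-0.25) + (-0.5) + (-0.75) + (-1) + (-1.25) + (-1.5)] = -2.625.

-2.625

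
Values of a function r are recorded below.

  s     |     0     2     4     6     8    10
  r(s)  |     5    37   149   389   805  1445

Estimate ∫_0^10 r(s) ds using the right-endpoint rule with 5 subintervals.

5650

Δs = 2.
Sum = 2·[37 + 149 + 389 + 805 + 1445] = 5650.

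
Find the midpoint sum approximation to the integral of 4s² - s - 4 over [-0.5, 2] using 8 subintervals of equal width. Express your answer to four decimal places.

Δs = (2 − (-0.5))/8 = 0.3125.
Midpoints: -0.34375, -0.03125, 0.28125, 0.59375, 0.90625, 1.21875, 1.53125, 1.84375.
f(-0.34375) = -3.18359375, f(-0.03125) = -3.96484375, f(0.28125) = -3.96484375, f(0.59375) = -3.18359375, f(0.90625) = -1.62109375, f(1.21875) = 0.72265625, f(1.53125) = 3.84765625, f(1.84375) = 7.75390625.
Sum = Δs · [f(-0.34375) + f(-0.03125) + f(0.28125) + ...].
Sum ≈ -1.1230.

-1.1230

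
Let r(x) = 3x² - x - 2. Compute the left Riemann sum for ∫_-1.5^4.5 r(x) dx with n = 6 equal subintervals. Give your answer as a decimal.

Δx = (4.5 − (-1.5))/6 = 1.
Left endpoints: -1.5, -0.5, 0.5, 1.5, 2.5, 3.5.
r(-1.5) = 6.25, r(-0.5) = -0.75, r(0.5) = -1.75, r(1.5) = 3.25, r(2.5) = 14.25, r(3.5) = 31.25.
Sum = Δx · [r(-1.5) + r(-0.5) + r(0.5) + ...].
Sum = 52.5.

52.5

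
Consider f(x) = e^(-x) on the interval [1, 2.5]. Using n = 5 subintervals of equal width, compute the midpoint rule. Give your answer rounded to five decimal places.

0.28473

Δx = (2.5 − 1)/5 = 0.3.
Midpoints: 1.15, 1.45, 1.75, 2.05, 2.35.
f(1.15) ≈ 0.31664, f(1.45) ≈ 0.23457, f(1.75) ≈ 0.17377, f(2.05) ≈ 0.12873, f(2.35) ≈ 0.09537.
Sum = Δx · [f(1.15) + f(1.45) + f(1.75) + f(2.05) + f(2.35)].
Sum ≈ 0.28473.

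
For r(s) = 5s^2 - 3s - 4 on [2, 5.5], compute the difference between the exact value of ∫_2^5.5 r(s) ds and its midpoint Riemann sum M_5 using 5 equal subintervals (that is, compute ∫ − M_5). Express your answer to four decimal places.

0.7146

Exact integral: ∫_2^5.5 r(s) ds ≈ 210.583333.
M_5 = 209.86875.
Error ≈ 210.583333 − 209.86875 ≈ 0.7146.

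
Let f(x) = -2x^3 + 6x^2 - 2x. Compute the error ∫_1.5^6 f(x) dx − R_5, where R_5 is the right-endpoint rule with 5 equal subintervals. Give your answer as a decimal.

114.31125

Exact integral: ∫_1.5^6 f(x) dx = -253.96875.
R_5 = -368.28.
Error = -253.96875 − (-368.28) = 114.31125.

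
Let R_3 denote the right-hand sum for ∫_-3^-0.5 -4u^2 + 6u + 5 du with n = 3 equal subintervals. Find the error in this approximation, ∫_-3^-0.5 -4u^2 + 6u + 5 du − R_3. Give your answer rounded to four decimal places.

-19.6759

Exact integral: ∫_-3^-0.5 f(u) du ≈ -49.583333.
R_3 ≈ -29.907407.
Error ≈ -49.583333 − (-29.907407) ≈ -19.6759.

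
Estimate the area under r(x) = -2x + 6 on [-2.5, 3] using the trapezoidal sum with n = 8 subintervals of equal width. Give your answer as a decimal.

Δx = (3 − (-2.5))/8 = 0.6875.
r(-2.5) = 11, r(-1.8125) = 9.625, r(-1.125) = 8.25, r(-0.4375) = 6.875, r(0.25) = 5.5, r(0.9375) = 4.125, r(1.625) = 2.75, r(2.3125) = 1.375, r(3) = 0.
T_8 = (Δx/2)·[r(x_0) + 2r(x_1) + ... + 2r(x_{7}) + r(x_8)].
Sum = 30.25.

30.25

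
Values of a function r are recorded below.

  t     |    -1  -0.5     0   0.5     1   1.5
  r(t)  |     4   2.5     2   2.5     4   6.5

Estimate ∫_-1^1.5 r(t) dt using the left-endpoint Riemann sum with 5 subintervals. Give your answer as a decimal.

Δt = 0.5.
Sum = 0.5·[4 + 2.5 + 2 + 2.5 + 4] = 7.5.

7.5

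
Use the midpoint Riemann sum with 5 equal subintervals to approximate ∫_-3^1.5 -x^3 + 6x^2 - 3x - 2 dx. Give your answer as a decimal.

Δx = (1.5 − (-3))/5 = 0.9.
Midpoints: -2.55, -1.65, -0.75, 0.15, 1.05.
f(-2.55) = 61.246375, f(-1.65) = 23.777125, f(-0.75) = 4.046875, f(0.15) = -2.318375, f(1.05) = 0.307375.
Sum = Δx · [f(-2.55) + f(-1.65) + f(-0.75) + f(0.15) + f(1.05)].
Sum = 78.3534375.

78.3534375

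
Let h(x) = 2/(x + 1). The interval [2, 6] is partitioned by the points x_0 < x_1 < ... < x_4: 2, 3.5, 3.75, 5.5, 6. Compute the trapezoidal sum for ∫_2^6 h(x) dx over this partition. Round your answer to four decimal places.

Subinterval widths: 1.5, 0.25, 1.75, 0.5.
h(2) = 2/3, h(3.5) = 4/9, h(3.75) = 8/19, h(5.5) = 4/13, h(6) = 2/7.
On each subinterval the trapezoid contributes (Δx_i/2)·[h(x_{i-1}) + h(x_i)].
Sum ≈ 1.7275.

1.7275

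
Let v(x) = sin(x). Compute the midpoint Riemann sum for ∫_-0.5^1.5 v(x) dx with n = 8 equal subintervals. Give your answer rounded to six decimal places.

0.808950

Δx = (1.5 − (-0.5))/8 = 0.25.
Midpoints: -0.375, -0.125, 0.125, 0.375, 0.625, 0.875, 1.125, 1.375.
v(-0.375) ≈ -0.366273, v(-0.125) ≈ -0.124675, v(0.125) ≈ 0.124675, v(0.375) ≈ 0.366273, v(0.625) ≈ 0.585097, v(0.875) ≈ 0.767544, v(1.125) ≈ 0.902268, v(1.375) ≈ 0.980893.
Sum = Δx · [v(-0.375) + v(-0.125) + v(0.125) + ...].
Sum ≈ 0.808950.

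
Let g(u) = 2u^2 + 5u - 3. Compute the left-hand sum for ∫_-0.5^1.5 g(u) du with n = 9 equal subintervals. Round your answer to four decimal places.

Δu = (1.5 − (-0.5))/9 = 2/9.
Left endpoints: -0.5, -5/18, -1/18, 1/6, 7/18, 11/18, 5/6, 19/18, 23/18.
g(-0.5) = -5, g(-5/18) = -343/81, g(-1/18) = -265/81, g(1/6) = -19/9, g(7/18) = -61/81, g(11/18) = 65/81, g(5/6) = 23/9, g(19/18) = 365/81, g(23/18) = 539/81.
Sum = Δu · [g(-0.5) + g(-5/18) + g(-1/18) + ...].
Sum ≈ -0.1893.

-0.1893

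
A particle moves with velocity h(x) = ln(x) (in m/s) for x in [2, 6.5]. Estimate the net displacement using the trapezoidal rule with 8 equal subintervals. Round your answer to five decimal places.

6.27133

Δx = (6.5 − 2)/8 = 0.5625.
h(2) ≈ 0.69315, h(2.5625) ≈ 0.94098, h(3.125) ≈ 1.13943, h(3.6875) ≈ 1.30495, h(4.25) ≈ 1.44692, h(4.8125) ≈ 1.57122, h(5.375) ≈ 1.68176, h(5.9375) ≈ 1.78129, h(6.5) ≈ 1.87180.
T_8 = (Δx/2)·[h(x_0) + 2h(x_1) + ... + 2h(x_{7}) + h(x_8)].
Sum ≈ 6.27133.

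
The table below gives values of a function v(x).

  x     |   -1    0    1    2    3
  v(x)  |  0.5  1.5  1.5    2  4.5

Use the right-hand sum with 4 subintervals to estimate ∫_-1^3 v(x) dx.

9.5

Δx = 1.
Sum = 1·[1.5 + 1.5 + 2 + 4.5] = 9.5.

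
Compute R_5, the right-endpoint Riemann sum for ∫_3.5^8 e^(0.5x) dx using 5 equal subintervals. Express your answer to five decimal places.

Δx = (8 − 3.5)/5 = 0.9.
Right endpoints: 4.4, 5.3, 6.2, 7.1, 8.
f(4.4) ≈ 9.02501, f(5.3) ≈ 14.15404, f(6.2) ≈ 22.19795, f(7.1) ≈ 34.81332, f(8) ≈ 54.59815.
Sum = Δx · [f(4.4) + f(5.3) + f(6.2) + f(7.1) + f(8)].
Sum ≈ 121.30962.

121.30962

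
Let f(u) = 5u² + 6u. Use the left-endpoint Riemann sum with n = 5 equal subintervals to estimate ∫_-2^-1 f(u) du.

3.6

Δu = (-1 − (-2))/5 = 0.2.
Left endpoints: -2, -1.8, -1.6, -1.4, -1.2.
f(-2) = 8, f(-1.8) = 5.4, f(-1.6) = 3.2, f(-1.4) = 1.4, f(-1.2) = 0.
Sum = Δu · [f(-2) + f(-1.8) + f(-1.6) + f(-1.4) + f(-1.2)].
Sum = 3.6.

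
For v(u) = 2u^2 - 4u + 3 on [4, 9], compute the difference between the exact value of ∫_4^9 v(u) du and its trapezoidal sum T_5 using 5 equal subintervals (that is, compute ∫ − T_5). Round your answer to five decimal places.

Exact integral: ∫_4^9 v(u) du ≈ 328.3333333.
T_5 = 330.
Error ≈ 328.3333333 − 330 ≈ -1.66667.

-1.66667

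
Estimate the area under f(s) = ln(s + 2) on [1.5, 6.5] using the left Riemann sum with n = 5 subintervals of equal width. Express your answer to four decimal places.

8.3483

Δs = (6.5 − 1.5)/5 = 1.
Left endpoints: 1.5, 2.5, 3.5, 4.5, 5.5.
f(1.5) ≈ 1.2528, f(2.5) ≈ 1.5041, f(3.5) ≈ 1.7047, f(4.5) ≈ 1.8718, f(5.5) ≈ 2.0149.
Sum = Δs · [f(1.5) + f(2.5) + f(3.5) + f(4.5) + f(5.5)].
Sum ≈ 8.3483.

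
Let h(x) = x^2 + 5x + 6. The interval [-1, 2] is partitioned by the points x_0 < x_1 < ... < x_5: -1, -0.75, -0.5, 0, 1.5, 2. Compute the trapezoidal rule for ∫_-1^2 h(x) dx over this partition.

29.109375

Subinterval widths: 0.25, 0.25, 0.5, 1.5, 0.5.
h(-1) = 2, h(-0.75) = 2.8125, h(-0.5) = 3.75, h(0) = 6, h(1.5) = 15.75, h(2) = 20.
On each subinterval the trapezoid contributes (Δx_i/2)·[h(x_{i-1}) + h(x_i)].
Sum = 29.109375.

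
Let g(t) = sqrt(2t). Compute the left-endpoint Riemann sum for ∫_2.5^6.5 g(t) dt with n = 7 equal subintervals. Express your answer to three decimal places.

11.501

Δt = (6.5 − 2.5)/7 = 4/7.
Left endpoints: 2.5, 43/14, 51/14, 59/14, 67/14, 75/14, 83/14.
g(2.5) ≈ 2.236, g(43/14) ≈ 2.478, g(51/14) ≈ 2.699, g(59/14) ≈ 2.903, g(67/14) ≈ 3.094, g(75/14) ≈ 3.273, g(83/14) ≈ 3.443.
Sum = Δt · [g(2.5) + g(43/14) + g(51/14) + ...].
Sum ≈ 11.501.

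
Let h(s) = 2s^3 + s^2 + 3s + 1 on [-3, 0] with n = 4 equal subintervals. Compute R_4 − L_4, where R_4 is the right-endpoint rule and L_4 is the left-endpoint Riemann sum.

R_4 = -24.
L_4 = -64.5.
R_4 − L_4 = 40.5.

40.5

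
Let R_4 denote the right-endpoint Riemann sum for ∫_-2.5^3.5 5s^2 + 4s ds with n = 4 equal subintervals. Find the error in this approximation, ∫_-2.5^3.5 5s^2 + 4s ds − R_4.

Exact integral: ∫_-2.5^3.5 f(s) ds = 109.5.
R_4 = 161.25.
Error = 109.5 − 161.25 = -51.75.

-51.75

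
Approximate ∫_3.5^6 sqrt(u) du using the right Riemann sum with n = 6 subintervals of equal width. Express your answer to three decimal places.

5.552

Δu = (6 − 3.5)/6 = 5/12.
Right endpoints: 47/12, 13/3, 4.75, 31/6, 67/12, 6.
f(47/12) ≈ 1.979, f(13/3) ≈ 2.082, f(4.75) ≈ 2.179, f(31/6) ≈ 2.273, f(67/12) ≈ 2.363, f(6) ≈ 2.449.
Sum = Δu · [f(47/12) + f(13/3) + f(4.75) + ...].
Sum ≈ 5.552.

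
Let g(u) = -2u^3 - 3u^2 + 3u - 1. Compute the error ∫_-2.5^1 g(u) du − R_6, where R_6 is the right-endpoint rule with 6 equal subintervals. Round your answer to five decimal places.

Exact integral: ∫_-2.5^1 g(u) du = -8.96875.
R_6 ≈ -10.7126736.
Error ≈ -8.96875 − (-10.7126736) ≈ 1.74392.

1.74392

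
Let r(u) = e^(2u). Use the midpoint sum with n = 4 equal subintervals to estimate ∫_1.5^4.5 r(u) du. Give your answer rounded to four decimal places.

3686.0790

Δu = (4.5 − 1.5)/4 = 0.75.
Midpoints: 1.875, 2.625, 3.375, 4.125.
r(1.875) ≈ 42.5211, r(2.625) ≈ 190.5663, r(3.375) ≈ 854.0588, r(4.125) ≈ 3827.6258.
Sum = Δu · [r(1.875) + r(2.625) + r(3.375) + r(4.125)].
Sum ≈ 3686.0790.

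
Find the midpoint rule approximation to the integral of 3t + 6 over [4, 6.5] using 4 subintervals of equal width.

54.375

Δt = (6.5 − 4)/4 = 0.625.
Midpoints: 4.3125, 4.9375, 5.5625, 6.1875.
f(4.3125) = 18.9375, f(4.9375) = 20.8125, f(5.5625) = 22.6875, f(6.1875) = 24.5625.
Sum = Δt · [f(4.3125) + f(4.9375) + f(5.5625) + f(6.1875)].
Sum = 54.375.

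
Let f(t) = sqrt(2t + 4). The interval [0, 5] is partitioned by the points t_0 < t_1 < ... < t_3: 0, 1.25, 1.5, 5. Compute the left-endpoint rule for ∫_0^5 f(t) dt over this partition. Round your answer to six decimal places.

Subinterval widths: 1.25, 0.25, 3.5.
Left endpoints: 0, 1.25, 1.5.
f(0) ≈ 2.000000, f(1.25) ≈ 2.549510, f(1.5) ≈ 2.645751.
Sum = Σ Δt_i · f(t_i).
Sum ≈ 12.397507.

12.397507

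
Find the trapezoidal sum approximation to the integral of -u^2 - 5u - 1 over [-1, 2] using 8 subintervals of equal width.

-13.5703125

Δu = (2 − (-1))/8 = 0.375.
f(-1) = 3, f(-0.625) = 1.734375, f(-0.25) = 0.1875, f(0.125) = -1.640625, f(0.5) = -3.75, f(0.875) = -6.140625, f(1.25) = -8.8125, f(1.625) = -11.765625, f(2) = -15.
T_8 = (Δu/2)·[f(u_0) + 2f(u_1) + ... + 2f(u_{7}) + f(u_8)].
Sum = -13.5703125.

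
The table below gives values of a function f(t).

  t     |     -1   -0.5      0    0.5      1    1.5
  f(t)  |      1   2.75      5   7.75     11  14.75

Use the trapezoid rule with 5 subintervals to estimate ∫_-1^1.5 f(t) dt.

Δt = 0.5.
T_5 = (0.5/2)·[1 + 2·2.75 + 2·5 + 2·7.75 + 2·11 + 14.75] = 17.1875.

17.1875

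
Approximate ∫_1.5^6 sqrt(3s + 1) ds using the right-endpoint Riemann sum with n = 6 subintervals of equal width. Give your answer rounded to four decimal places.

Δs = (6 − 1.5)/6 = 0.75.
Right endpoints: 2.25, 3, 3.75, 4.5, 5.25, 6.
f(2.25) ≈ 2.7839, f(3) ≈ 3.1623, f(3.75) ≈ 3.5000, f(4.5) ≈ 3.8079, f(5.25) ≈ 4.0927, f(6) ≈ 4.3589.
Sum = Δs · [f(2.25) + f(3) + f(3.75) + ...].
Sum ≈ 16.2792.

16.2792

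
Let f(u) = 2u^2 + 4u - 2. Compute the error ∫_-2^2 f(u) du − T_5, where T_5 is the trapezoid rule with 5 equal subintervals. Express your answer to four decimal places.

Exact integral: ∫_-2^2 f(u) du ≈ 2.666667.
T_5 = 3.52.
Error ≈ 2.666667 − 3.52 ≈ -0.8533.

-0.8533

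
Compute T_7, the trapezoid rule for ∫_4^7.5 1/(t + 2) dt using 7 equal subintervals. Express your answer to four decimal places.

Δt = (7.5 − 4)/7 = 0.5.
f(4) = 1/6, f(4.5) = 2/13, f(5) = 1/7, f(5.5) = 2/15, f(6) = 0.125, f(6.5) = 2/17, f(7) = 1/9, f(7.5) = 2/19.
T_7 = (Δt/2)·[f(t_0) + 2f(t_1) + ... + 2f(t_{6}) + f(t_7)].
Sum ≈ 0.4599.

0.4599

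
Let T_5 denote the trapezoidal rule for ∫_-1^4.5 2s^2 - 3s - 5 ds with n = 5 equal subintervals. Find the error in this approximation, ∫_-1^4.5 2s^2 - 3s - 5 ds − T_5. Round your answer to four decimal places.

-2.2183

Exact integral: ∫_-1^4.5 f(s) ds ≈ 5.041667.
T_5 = 7.26.
Error ≈ 5.041667 − 7.26 ≈ -2.2183.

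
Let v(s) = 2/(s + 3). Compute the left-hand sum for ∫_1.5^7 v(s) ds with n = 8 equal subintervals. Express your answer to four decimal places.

1.6841

Δs = (7 − 1.5)/8 = 0.6875.
Left endpoints: 1.5, 2.1875, 2.875, 3.5625, 4.25, 4.9375, 5.625, 6.3125.
v(1.5) = 4/9, v(2.1875) = 32/83, v(2.875) = 16/47, v(3.5625) = 32/105, v(4.25) = 8/29, v(4.9375) = 32/127, v(5.625) = 16/69, v(6.3125) = 32/149.
Sum = Δs · [v(1.5) + v(2.1875) + v(2.875) + ...].
Sum ≈ 1.6841.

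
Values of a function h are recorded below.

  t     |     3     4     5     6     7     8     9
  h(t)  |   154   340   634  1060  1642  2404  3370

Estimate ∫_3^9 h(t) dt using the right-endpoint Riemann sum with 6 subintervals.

Δt = 1.
Sum = 1·[340 + 634 + 1060 + 1642 + 2404 + 3370] = 9450.

9450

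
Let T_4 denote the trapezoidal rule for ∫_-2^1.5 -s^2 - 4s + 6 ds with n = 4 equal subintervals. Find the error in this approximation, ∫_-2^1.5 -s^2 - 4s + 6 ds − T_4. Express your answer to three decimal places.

Exact integral: ∫_-2^1.5 f(s) ds ≈ 20.70833.
T_4 = 20.26171875.
Error ≈ 20.70833 − 20.26171875 ≈ 0.447.

0.447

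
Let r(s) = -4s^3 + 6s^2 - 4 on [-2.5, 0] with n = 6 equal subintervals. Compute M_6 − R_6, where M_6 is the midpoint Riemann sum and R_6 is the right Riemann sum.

18.5546875

M_6 ≈ 59.55295139.
R_6 ≈ 40.99826389.
M_6 − R_6 = 18.5546875.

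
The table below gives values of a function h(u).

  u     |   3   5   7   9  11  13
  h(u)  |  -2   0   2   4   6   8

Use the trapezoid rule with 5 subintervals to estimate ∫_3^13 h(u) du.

Δu = 2.
T_5 = (2/2)·[(-2) + 2·0 + 2·2 + 2·4 + 2·6 + 8] = 30.

30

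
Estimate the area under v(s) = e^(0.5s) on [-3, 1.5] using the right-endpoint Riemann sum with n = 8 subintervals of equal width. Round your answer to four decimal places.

4.3453

Δs = (1.5 − (-3))/8 = 0.5625.
Right endpoints: -2.4375, -1.875, -1.3125, -0.75, -0.1875, 0.375, 0.9375, 1.5.
v(-2.4375) ≈ 0.2956, v(-1.875) ≈ 0.3916, v(-1.3125) ≈ 0.5188, v(-0.75) ≈ 0.6873, v(-0.1875) ≈ 0.9105, v(0.375) ≈ 1.2062, v(0.9375) ≈ 1.5980, v(1.5) ≈ 2.1170.
Sum = Δs · [v(-2.4375) + v(-1.875) + v(-1.3125) + ...].
Sum ≈ 4.3453.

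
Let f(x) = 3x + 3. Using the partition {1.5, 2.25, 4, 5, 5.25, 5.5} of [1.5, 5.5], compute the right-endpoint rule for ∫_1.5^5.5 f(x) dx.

Subinterval widths: 0.75, 1.75, 1, 0.25, 0.25.
Right endpoints: 2.25, 4, 5, 5.25, 5.5.
f(2.25) = 9.75, f(4) = 15, f(5) = 18, f(5.25) = 18.75, f(5.5) = 19.5.
Sum = Σ Δx_i · f(x_i).
Sum = 61.125.

61.125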